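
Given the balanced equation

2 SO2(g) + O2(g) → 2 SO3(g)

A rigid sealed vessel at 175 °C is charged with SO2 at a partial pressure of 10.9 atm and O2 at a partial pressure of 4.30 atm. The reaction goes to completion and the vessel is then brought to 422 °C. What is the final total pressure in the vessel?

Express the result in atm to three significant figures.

At constant V, partial pressures at 175 °C are proportional to moles, so apply stoichiometry directly to pressures.
P(O2) required for 10.9 atm of SO2 = (1/2) × 10.9 = 5.450 atm; available 4.30 atm, so O2 is limiting.
P(SO2) remaining = 10.9 − (2/1) × 4.30 = 2.300 atm
P(gaseous products) = (2)/1 × 4.30 = 8.600 atm
P_total at 175 °C = 2.300 + 8.600 = 10.90 atm
Scaling to 422 °C: P = 10.90 × 695.15/448.15 = 16.91 atm

16.9 atm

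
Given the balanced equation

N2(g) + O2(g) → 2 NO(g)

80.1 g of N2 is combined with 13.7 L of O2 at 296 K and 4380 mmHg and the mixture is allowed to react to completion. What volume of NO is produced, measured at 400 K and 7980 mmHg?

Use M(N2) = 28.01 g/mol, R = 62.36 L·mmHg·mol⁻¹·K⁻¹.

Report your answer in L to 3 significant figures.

17.9 L

n(N2) = 80.1 / 28.01 = 2.860 mol
n(O2) = PV/RT = (4380 × 13.7) / (62.36 × 296) = 3.251 mol
For 2.860 mol N2, stoichiometry requires (1/1) × 2.860 = 2.860 mol O2; 3.251 mol is available, so N2 is limiting.
n(NO) = (2/1) × 2.860 = 5.720 mol
V(NO) = nRT/P = 5.720 × 62.36 × 400 / 7980 = 17.88 L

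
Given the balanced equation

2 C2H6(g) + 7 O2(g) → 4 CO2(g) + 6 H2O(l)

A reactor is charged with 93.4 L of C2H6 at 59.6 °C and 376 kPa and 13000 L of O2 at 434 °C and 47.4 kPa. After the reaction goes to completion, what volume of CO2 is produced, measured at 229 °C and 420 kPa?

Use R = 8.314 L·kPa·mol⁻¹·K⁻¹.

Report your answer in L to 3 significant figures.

252 L

n(C2H6) = PV/RT = (376 × 93.4) / (8.314 × 332.75) = 12.69 mol
n(O2) = PV/RT = (47.4 × 13000) / (8.314 × 707.15) = 104.8 mol
For 12.69 mol C2H6, stoichiometry requires (7/2) × 12.69 = 44.41 mol O2; 104.8 mol is available, so C2H6 is limiting.
n(CO2) = (4/2) × 12.69 = 25.38 mol
V(CO2) = nRT/P = 25.38 × 8.314 × 502.15 / 420 = 252.3 L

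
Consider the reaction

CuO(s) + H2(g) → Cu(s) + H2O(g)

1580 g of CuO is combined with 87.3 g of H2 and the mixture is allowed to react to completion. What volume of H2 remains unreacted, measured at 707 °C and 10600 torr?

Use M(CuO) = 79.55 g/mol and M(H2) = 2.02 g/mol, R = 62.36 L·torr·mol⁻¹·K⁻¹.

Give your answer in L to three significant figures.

135 L

n(CuO) = 1580 / 79.55 = 19.86 mol
n(H2) = 87.3 / 2.02 = 43.22 mol
For 19.86 mol CuO, stoichiometry requires (1/1) × 19.86 = 19.86 mol H2; 43.22 mol is available, so CuO is limiting.
n(H2) consumed = (1/1) × 19.86 = 19.86 mol; remaining = 43.22 − 19.86 = 23.36 mol
V(H2) = nRT/P = 23.36 × 62.36 × 980.15 / 10600 = 134.7 L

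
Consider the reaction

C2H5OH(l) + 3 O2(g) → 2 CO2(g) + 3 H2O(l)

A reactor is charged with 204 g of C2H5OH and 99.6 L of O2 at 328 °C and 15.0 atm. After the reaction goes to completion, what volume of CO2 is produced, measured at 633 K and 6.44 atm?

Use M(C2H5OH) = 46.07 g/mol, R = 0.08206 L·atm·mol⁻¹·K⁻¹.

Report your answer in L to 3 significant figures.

n(C2H5OH) = 204 / 46.07 = 4.428 mol
n(O2) = PV/RT = (15.0 × 99.6) / (0.08206 × 601.15) = 30.29 mol
For 4.428 mol C2H5OH, stoichiometry requires (3/1) × 4.428 = 13.28 mol O2; 30.29 mol is available, so C2H5OH is limiting.
n(CO2) = (2/1) × 4.428 = 8.856 mol
V(CO2) = nRT/P = 8.856 × 0.08206 × 633 / 6.44 = 71.43 L

71.4 L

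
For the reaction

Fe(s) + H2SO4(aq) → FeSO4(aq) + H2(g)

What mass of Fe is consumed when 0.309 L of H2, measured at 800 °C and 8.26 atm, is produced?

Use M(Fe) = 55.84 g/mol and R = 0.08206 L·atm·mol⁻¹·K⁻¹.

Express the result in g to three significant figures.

n(H2) = PV/RT = (8.26 × 0.309) / (0.08206 × 1073.15) = 0.02898 mol
n(Fe) = (1/1) × 0.02898 = 0.02898 mol
m(Fe) = 0.02898 × 55.84 = 1.618 g

1.62 g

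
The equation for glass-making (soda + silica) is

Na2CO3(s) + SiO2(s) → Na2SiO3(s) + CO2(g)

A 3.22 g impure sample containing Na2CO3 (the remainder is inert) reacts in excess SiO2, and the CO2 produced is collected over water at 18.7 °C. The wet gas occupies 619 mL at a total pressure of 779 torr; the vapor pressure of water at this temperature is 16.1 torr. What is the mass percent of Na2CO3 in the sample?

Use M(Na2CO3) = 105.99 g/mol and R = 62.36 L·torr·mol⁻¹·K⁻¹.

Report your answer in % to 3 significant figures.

85.4 %

P(CO2) = 779 − 16.1 = 762.9 torr
n(CO2) = PV/RT = (762.9 × 0.6190) / (62.36 × 291.85) = 0.02595 mol
n(Na2CO3) = (1/1) × 0.02595 = 0.02595 mol
m(Na2CO3) = 0.02595 × 105.99 = 2.750 g
%Na2CO3 = 2.750 / 3.22 × 100 = 85.40%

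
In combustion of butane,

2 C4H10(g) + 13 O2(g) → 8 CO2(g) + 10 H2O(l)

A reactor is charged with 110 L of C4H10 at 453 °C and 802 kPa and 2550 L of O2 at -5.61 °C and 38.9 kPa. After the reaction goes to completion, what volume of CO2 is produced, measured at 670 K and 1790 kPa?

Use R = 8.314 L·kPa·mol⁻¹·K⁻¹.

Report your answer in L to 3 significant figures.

n(C4H10) = PV/RT = (802 × 110) / (8.314 × 726.15) = 14.61 mol
n(O2) = PV/RT = (38.9 × 2550) / (8.314 × 267.54) = 44.60 mol
For 14.61 mol C4H10, stoichiometry requires (13/2) × 14.61 = 94.97 mol O2; 44.60 mol is available, so O2 is limiting.
n(CO2) = (8/13) × 44.60 = 27.45 mol
V(CO2) = nRT/P = 27.45 × 8.314 × 670 / 1790 = 85.42 L

85.4 L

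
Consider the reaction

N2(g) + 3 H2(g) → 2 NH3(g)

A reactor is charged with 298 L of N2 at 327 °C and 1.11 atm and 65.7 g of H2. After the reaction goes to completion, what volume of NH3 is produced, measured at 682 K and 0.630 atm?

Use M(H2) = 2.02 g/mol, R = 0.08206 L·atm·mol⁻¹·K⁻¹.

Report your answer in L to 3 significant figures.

n(N2) = PV/RT = (1.11 × 298) / (0.08206 × 600.15) = 6.717 mol
n(H2) = 65.7 / 2.02 = 32.52 mol
For 6.717 mol N2, stoichiometry requires (3/1) × 6.717 = 20.15 mol H2; 32.52 mol is available, so N2 is limiting.
n(NH3) = (2/1) × 6.717 = 13.43 mol
V(NH3) = nRT/P = 13.43 × 0.08206 × 682 / 0.630 = 1193 L

1190 L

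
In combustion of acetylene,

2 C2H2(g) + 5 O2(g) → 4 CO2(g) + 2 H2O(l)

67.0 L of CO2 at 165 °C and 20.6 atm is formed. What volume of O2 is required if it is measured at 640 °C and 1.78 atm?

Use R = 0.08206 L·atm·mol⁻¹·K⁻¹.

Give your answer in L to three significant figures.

2020 L

n(CO2) = PV/RT = (20.6 × 67.0) / (0.08206 × 438.15) = 38.39 mol
n(O2) = (5/4) × 38.39 = 47.99 mol
V = nRT/P = 47.99 × 0.08206 × 913.15 / 1.78 = 2020 L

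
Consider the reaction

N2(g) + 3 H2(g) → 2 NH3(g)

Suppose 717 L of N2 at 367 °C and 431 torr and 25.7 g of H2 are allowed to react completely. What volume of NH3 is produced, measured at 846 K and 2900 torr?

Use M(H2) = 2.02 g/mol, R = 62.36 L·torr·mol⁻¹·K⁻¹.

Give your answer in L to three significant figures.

n(N2) = PV/RT = (431 × 717) / (62.36 × 640.15) = 7.741 mol
n(H2) = 25.7 / 2.02 = 12.72 mol
For 7.741 mol N2, stoichiometry requires (3/1) × 7.741 = 23.22 mol H2; 12.72 mol is available, so H2 is limiting.
n(NH3) = (2/3) × 12.72 = 8.480 mol
V(NH3) = nRT/P = 8.480 × 62.36 × 846 / 2900 = 154.3 L

154 L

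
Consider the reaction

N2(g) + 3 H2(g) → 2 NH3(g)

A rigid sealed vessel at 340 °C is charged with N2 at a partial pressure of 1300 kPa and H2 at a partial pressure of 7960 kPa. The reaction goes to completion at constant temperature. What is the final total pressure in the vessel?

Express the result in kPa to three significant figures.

With V and T fixed, P_i ∝ n_i, so the mole ratios apply directly to partial pressures at 340 °C.
P(H2) required for 1300 kPa of N2 = (3/1) × 1300 = 3900 kPa; available 7960 kPa, so N2 is limiting.
P(H2) remaining = 7960 − (3/1) × 1300 = 4060 kPa
P(gaseous products) = (2)/1 × 1300 = 2600 kPa
P_total at 340 °C = 4060 + 2600 = 6660 kPa

6660 kPa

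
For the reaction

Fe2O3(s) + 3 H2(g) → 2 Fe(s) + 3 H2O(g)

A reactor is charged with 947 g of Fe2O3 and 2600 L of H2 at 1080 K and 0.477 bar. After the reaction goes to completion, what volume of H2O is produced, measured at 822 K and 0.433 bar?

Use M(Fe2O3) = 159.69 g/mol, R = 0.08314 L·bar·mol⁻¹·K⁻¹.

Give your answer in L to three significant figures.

n(Fe2O3) = 947 / 159.69 = 5.930 mol
n(H2) = PV/RT = (0.477 × 2600) / (0.08314 × 1080) = 13.81 mol
For 5.930 mol Fe2O3, stoichiometry requires (3/1) × 5.930 = 17.79 mol H2; 13.81 mol is available, so H2 is limiting.
n(H2O) = (3/3) × 13.81 = 13.81 mol
V(H2O) = nRT/P = 13.81 × 0.08314 × 822 / 0.433 = 2180 L

2180 L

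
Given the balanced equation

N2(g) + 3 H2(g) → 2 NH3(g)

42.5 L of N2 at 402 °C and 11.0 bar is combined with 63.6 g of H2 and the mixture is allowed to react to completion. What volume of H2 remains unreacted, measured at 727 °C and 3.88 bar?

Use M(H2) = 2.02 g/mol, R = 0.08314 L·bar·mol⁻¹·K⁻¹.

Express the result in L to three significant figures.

n(N2) = PV/RT = (11.0 × 42.5) / (0.08314 × 675.15) = 8.329 mol
n(H2) = 63.6 / 2.02 = 31.49 mol
For 8.329 mol N2, stoichiometry requires (3/1) × 8.329 = 24.99 mol H2; 31.49 mol is available, so N2 is limiting.
n(H2) consumed = (3/1) × 8.329 = 24.99 mol; remaining = 31.49 − 24.99 = 6.500 mol
V(H2) = nRT/P = 6.500 × 0.08314 × 1000.15 / 3.88 = 139.3 L

139 L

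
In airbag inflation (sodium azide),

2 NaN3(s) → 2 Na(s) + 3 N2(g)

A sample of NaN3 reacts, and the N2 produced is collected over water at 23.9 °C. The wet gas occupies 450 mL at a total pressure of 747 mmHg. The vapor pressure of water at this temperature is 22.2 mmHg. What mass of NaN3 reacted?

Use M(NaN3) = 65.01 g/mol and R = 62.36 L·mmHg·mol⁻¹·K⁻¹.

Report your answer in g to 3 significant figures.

0.763 g

P(N2) = 747 − 22.2 = 724.8 mmHg
n(N2) = PV/RT = (724.8 × 0.4500) / (62.36 × 297.05) = 0.01761 mol
n(NaN3) = (2/3) × 0.01761 = 0.01174 mol
m(NaN3) = 0.01174 × 65.01 = 0.7632 g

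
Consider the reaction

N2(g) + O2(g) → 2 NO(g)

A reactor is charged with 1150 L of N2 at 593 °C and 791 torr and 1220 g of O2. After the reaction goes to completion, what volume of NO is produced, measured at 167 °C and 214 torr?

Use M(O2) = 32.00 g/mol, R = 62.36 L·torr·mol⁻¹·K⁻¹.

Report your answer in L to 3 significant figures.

n(N2) = PV/RT = (791 × 1150) / (62.36 × 866.15) = 16.84 mol
n(O2) = 1220 / 32.00 = 38.12 mol
For 16.84 mol N2, stoichiometry requires (1/1) × 16.84 = 16.84 mol O2; 38.12 mol is available, so N2 is limiting.
n(NO) = (2/1) × 16.84 = 33.68 mol
V(NO) = nRT/P = 33.68 × 62.36 × 440.15 / 214 = 4320 L

4320 L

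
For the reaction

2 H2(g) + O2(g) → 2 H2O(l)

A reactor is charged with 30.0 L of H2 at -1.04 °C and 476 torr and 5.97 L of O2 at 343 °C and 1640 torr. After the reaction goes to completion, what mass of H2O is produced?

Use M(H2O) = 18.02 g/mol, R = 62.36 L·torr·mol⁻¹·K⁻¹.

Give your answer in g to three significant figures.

n(H2) = PV/RT = (476 × 30.0) / (62.36 × 272.11) = 0.8415 mol
n(O2) = PV/RT = (1640 × 5.97) / (62.36 × 616.15) = 0.2548 mol
For 0.8415 mol H2, stoichiometry requires (1/2) × 0.8415 = 0.4208 mol O2; 0.2548 mol is available, so O2 is limiting.
n(H2O) = (2/1) × 0.2548 = 0.5096 mol
m(H2O) = 0.5096 × 18.02 = 9.183 g

9.18 g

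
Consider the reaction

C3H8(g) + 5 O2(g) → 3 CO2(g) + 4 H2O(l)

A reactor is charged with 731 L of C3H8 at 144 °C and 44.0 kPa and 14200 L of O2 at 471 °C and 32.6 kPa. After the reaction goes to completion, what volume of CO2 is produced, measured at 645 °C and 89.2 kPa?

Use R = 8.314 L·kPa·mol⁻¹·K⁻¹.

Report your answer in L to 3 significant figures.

2380 L

n(C3H8) = PV/RT = (44.0 × 731) / (8.314 × 417.15) = 9.274 mol
n(O2) = PV/RT = (32.6 × 14200) / (8.314 × 744.15) = 74.82 mol
For 9.274 mol C3H8, stoichiometry requires (5/1) × 9.274 = 46.37 mol O2; 74.82 mol is available, so C3H8 is limiting.
n(CO2) = (3/1) × 9.274 = 27.82 mol
V(CO2) = nRT/P = 27.82 × 8.314 × 918.15 / 89.2 = 2381 L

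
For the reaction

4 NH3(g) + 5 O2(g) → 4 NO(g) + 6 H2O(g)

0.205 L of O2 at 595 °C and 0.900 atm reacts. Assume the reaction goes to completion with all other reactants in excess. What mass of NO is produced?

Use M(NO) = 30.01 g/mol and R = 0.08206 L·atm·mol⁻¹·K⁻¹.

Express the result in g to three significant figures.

n(O2) = PV/RT = (0.900 × 0.205) / (0.08206 × 868.15) = 0.002590 mol
n(NO) = (4/5) × 0.002590 = 0.002072 mol
m(NO) = 0.002072 × 30.01 = 0.06218 g

0.0622 g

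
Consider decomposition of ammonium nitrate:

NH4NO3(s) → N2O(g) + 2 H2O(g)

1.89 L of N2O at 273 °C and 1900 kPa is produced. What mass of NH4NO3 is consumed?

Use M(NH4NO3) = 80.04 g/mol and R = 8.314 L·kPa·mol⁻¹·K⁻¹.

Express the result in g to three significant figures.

63.3 g

n(N2O) = PV/RT = (1900 × 1.89) / (8.314 × 546.15) = 0.7908 mol
n(NH4NO3) = (1/1) × 0.7908 = 0.7908 mol
m(NH4NO3) = 0.7908 × 80.04 = 63.30 g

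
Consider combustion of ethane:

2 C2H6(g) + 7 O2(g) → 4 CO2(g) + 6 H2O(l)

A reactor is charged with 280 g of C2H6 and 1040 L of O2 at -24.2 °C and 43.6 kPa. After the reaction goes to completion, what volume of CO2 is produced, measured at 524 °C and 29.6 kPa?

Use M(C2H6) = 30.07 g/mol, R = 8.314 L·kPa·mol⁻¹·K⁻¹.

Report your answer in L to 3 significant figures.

n(C2H6) = 280 / 30.07 = 9.312 mol
n(O2) = PV/RT = (43.6 × 1040) / (8.314 × 248.95) = 21.91 mol
For 9.312 mol C2H6, stoichiometry requires (7/2) × 9.312 = 32.59 mol O2; 21.91 mol is available, so O2 is limiting.
n(CO2) = (4/7) × 21.91 = 12.52 mol
V(CO2) = nRT/P = 12.52 × 8.314 × 797.15 / 29.6 = 2803 L

2800 L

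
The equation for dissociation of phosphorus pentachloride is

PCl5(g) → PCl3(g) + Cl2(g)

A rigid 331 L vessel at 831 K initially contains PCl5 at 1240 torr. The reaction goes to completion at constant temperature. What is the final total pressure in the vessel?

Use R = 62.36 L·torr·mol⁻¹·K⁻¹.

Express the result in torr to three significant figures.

Rigid vessel, constant T ⇒ P scales with total gas moles (1 → 2).
P_final = (2/1) × 1240 = 2480 torr

2480 torr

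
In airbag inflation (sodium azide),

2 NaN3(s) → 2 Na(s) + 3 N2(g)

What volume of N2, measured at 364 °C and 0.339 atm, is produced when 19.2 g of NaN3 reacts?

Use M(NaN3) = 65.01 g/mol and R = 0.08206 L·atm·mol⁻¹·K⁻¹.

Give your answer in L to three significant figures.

n(NaN3) = 19.20 / 65.01 = 0.2953 mol
n(N2) = (3/2) × 0.2953 = 0.4430 mol
V = nRT/P = 0.4430 × 0.08206 × 637.15 / 0.339 = 68.32 L

68.3 L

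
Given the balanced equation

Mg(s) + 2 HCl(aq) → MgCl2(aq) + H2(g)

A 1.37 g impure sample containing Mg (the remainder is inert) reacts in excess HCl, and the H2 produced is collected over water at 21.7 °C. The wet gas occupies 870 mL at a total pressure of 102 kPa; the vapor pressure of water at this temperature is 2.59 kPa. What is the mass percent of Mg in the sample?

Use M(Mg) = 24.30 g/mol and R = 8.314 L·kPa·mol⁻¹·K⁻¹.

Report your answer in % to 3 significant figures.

P(H2) = 102 − 2.59 = 99.41 kPa
n(H2) = PV/RT = (99.41 × 0.8700) / (8.314 × 294.85) = 0.03528 mol
n(Mg) = (1/1) × 0.03528 = 0.03528 mol
m(Mg) = 0.03528 × 24.30 = 0.8573 g
%Mg = 0.8573 / 1.37 × 100 = 62.58%

62.6 %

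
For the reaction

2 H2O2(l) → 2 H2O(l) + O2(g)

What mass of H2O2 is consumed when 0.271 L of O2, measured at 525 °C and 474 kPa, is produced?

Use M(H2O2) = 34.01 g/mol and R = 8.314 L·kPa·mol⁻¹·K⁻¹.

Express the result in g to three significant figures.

1.32 g

n(O2) = PV/RT = (474 × 0.271) / (8.314 × 798.15) = 0.01936 mol
n(H2O2) = (2/1) × 0.01936 = 0.03872 mol
m(H2O2) = 0.03872 × 34.01 = 1.317 g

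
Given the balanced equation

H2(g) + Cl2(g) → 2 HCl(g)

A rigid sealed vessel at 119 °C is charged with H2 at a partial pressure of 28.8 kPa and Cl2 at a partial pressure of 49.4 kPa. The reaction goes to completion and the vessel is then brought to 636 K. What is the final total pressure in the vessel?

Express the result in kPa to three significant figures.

With V and T fixed, P_i ∝ n_i, so the mole ratios apply directly to partial pressures at 119 °C.
P(Cl2) required for 28.8 kPa of H2 = (1/1) × 28.8 = 28.80 kPa; available 49.4 kPa, so H2 is limiting.
P(Cl2) remaining = 49.4 − (1/1) × 28.8 = 20.60 kPa
P(gaseous products) = (2)/1 × 28.8 = 57.60 kPa
P_total at 119 °C = 20.60 + 57.60 = 78.20 kPa
Scaling to 636 K: P = 78.20 × 636/392.15 = 126.8 kPa

127 kPa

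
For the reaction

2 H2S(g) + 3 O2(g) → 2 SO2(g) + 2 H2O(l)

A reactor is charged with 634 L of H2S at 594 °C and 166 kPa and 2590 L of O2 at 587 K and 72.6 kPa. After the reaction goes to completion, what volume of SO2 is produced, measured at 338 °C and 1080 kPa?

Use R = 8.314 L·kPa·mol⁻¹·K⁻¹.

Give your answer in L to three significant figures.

n(H2S) = PV/RT = (166 × 634) / (8.314 × 867.15) = 14.60 mol
n(O2) = PV/RT = (72.6 × 2590) / (8.314 × 587) = 38.53 mol
For 14.60 mol H2S, stoichiometry requires (3/2) × 14.60 = 21.90 mol O2; 38.53 mol is available, so H2S is limiting.
n(SO2) = (2/2) × 14.60 = 14.60 mol
V(SO2) = nRT/P = 14.60 × 8.314 × 611.15 / 1080 = 68.69 L

68.7 L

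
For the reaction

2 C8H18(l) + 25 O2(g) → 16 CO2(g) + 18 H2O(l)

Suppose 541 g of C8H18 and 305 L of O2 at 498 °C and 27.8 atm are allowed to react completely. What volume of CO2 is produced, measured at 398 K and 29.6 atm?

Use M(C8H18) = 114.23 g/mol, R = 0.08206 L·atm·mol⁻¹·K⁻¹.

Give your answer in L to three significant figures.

41.8 L

n(C8H18) = 541 / 114.23 = 4.736 mol
n(O2) = PV/RT = (27.8 × 305) / (0.08206 × 771.15) = 134.0 mol
For 4.736 mol C8H18, stoichiometry requires (25/2) × 4.736 = 59.20 mol O2; 134.0 mol is available, so C8H18 is limiting.
n(CO2) = (16/2) × 4.736 = 37.89 mol
V(CO2) = nRT/P = 37.89 × 0.08206 × 398 / 29.6 = 41.81 L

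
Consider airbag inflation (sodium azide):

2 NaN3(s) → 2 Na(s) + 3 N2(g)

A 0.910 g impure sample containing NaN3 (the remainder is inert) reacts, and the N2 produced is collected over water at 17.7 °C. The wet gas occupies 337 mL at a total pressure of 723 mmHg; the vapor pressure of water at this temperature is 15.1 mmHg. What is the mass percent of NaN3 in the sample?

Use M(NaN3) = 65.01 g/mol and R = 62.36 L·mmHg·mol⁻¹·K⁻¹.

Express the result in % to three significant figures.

P(N2) = 723 − 15.1 = 707.9 mmHg
n(N2) = PV/RT = (707.9 × 0.3370) / (62.36 × 290.85) = 0.01315 mol
n(NaN3) = (2/3) × 0.01315 = 0.008767 mol
m(NaN3) = 0.008767 × 65.01 = 0.5699 g
%NaN3 = 0.5699 / 0.910 × 100 = 62.63%

62.6 %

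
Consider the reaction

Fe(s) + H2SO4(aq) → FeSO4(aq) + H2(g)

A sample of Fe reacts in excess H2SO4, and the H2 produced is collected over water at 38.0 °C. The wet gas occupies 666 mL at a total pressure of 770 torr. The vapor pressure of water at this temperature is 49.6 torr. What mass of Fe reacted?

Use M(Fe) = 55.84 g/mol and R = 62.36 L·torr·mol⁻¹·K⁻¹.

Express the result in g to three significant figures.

P(H2) = 770 − 49.6 = 720.4 torr
n(H2) = PV/RT = (720.4 × 0.6660) / (62.36 × 311.15) = 0.02473 mol
n(Fe) = (1/1) × 0.02473 = 0.02473 mol
m(Fe) = 0.02473 × 55.84 = 1.381 g

1.38 g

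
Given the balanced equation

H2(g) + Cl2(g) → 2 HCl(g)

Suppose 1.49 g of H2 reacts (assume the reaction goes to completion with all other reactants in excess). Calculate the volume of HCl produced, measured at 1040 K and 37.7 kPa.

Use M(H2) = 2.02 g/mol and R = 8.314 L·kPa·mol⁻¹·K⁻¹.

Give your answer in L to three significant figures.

338 L

n(H2) = 1.490 / 2.02 = 0.7376 mol
n(HCl) = (2/1) × 0.7376 = 1.475 mol
V = nRT/P = 1.475 × 8.314 × 1040 / 37.7 = 338.3 L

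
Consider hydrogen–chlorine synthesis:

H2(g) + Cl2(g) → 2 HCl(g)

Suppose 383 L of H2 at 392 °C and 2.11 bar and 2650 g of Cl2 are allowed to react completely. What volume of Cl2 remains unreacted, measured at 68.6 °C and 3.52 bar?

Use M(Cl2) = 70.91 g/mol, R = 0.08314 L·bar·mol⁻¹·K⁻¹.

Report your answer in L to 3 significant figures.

n(H2) = PV/RT = (2.11 × 383) / (0.08314 × 665.15) = 14.61 mol
n(Cl2) = 2650 / 70.91 = 37.37 mol
For 14.61 mol H2, stoichiometry requires (1/1) × 14.61 = 14.61 mol Cl2; 37.37 mol is available, so H2 is limiting.
n(Cl2) consumed = (1/1) × 14.61 = 14.61 mol; remaining = 37.37 − 14.61 = 22.76 mol
V(Cl2) = nRT/P = 22.76 × 0.08314 × 341.75 / 3.52 = 183.7 L

184 L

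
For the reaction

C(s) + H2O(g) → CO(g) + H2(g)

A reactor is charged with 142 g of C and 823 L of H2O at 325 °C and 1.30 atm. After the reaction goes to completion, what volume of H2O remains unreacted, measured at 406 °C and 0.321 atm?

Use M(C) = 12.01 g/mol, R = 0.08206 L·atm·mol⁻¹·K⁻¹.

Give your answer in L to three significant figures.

1730 L

n(C) = 142 / 12.01 = 11.82 mol
n(H2O) = PV/RT = (1.30 × 823) / (0.08206 × 598.15) = 21.80 mol
For 11.82 mol C, stoichiometry requires (1/1) × 11.82 = 11.82 mol H2O; 21.80 mol is available, so C is limiting.
n(H2O) consumed = (1/1) × 11.82 = 11.82 mol; remaining = 21.80 − 11.82 = 9.980 mol
V(H2O) = nRT/P = 9.980 × 0.08206 × 679.15 / 0.321 = 1733 L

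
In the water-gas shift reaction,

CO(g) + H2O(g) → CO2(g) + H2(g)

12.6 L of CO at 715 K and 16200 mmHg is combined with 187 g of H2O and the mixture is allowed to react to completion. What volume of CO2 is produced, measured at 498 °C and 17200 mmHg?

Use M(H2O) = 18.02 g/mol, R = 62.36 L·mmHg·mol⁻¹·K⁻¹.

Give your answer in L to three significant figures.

12.8 L

n(CO) = PV/RT = (16200 × 12.6) / (62.36 × 715) = 4.578 mol
n(H2O) = 187 / 18.02 = 10.38 mol
For 4.578 mol CO, stoichiometry requires (1/1) × 4.578 = 4.578 mol H2O; 10.38 mol is available, so CO is limiting.
n(CO2) = (1/1) × 4.578 = 4.578 mol
V(CO2) = nRT/P = 4.578 × 62.36 × 771.15 / 17200 = 12.80 L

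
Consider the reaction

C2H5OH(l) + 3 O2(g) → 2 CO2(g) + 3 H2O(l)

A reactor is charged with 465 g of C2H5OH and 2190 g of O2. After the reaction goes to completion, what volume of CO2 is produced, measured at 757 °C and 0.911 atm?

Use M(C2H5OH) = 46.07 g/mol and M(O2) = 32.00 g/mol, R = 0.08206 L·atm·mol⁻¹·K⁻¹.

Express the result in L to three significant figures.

n(C2H5OH) = 465 / 46.07 = 10.09 mol
n(O2) = 2190 / 32.00 = 68.44 mol
For 10.09 mol C2H5OH, stoichiometry requires (3/1) × 10.09 = 30.27 mol O2; 68.44 mol is available, so C2H5OH is limiting.
n(CO2) = (2/1) × 10.09 = 20.18 mol
V(CO2) = nRT/P = 20.18 × 0.08206 × 1030.15 / 0.911 = 1873 L

1870 L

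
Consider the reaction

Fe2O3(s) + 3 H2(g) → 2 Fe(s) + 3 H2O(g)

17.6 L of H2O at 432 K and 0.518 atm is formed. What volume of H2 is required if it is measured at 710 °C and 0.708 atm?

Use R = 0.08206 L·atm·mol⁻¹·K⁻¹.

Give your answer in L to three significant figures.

29.3 L

n(H2O) = PV/RT = (0.518 × 17.6) / (0.08206 × 432) = 0.2572 mol
n(H2) = (3/3) × 0.2572 = 0.2572 mol
V = nRT/P = 0.2572 × 0.08206 × 983.15 / 0.708 = 29.31 L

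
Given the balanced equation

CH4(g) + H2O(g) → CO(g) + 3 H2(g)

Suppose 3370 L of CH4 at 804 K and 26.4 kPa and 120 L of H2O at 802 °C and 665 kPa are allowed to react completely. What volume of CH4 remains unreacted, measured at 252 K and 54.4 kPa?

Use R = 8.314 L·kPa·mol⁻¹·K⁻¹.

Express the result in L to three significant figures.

n(CH4) = PV/RT = (26.4 × 3370) / (8.314 × 804) = 13.31 mol
n(H2O) = PV/RT = (665 × 120) / (8.314 × 1075.15) = 8.927 mol
For 13.31 mol CH4, stoichiometry requires (1/1) × 13.31 = 13.31 mol H2O; 8.927 mol is available, so H2O is limiting.
n(CH4) consumed = (1/1) × 8.927 = 8.927 mol; remaining = 13.31 − 8.927 = 4.383 mol
V(CH4) = nRT/P = 4.383 × 8.314 × 252 / 54.4 = 168.8 L

169 L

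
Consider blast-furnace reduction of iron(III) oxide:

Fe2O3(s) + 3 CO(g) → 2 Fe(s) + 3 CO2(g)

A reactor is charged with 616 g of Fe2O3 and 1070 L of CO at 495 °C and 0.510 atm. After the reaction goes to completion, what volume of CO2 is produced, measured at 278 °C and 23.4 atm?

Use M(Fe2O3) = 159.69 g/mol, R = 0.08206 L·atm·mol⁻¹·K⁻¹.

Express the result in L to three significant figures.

16.7 L

n(Fe2O3) = 616 / 159.69 = 3.857 mol
n(CO) = PV/RT = (0.510 × 1070) / (0.08206 × 768.15) = 8.657 mol
For 3.857 mol Fe2O3, stoichiometry requires (3/1) × 3.857 = 11.57 mol CO; 8.657 mol is available, so CO is limiting.
n(CO2) = (3/3) × 8.657 = 8.657 mol
V(CO2) = nRT/P = 8.657 × 0.08206 × 551.15 / 23.4 = 16.73 L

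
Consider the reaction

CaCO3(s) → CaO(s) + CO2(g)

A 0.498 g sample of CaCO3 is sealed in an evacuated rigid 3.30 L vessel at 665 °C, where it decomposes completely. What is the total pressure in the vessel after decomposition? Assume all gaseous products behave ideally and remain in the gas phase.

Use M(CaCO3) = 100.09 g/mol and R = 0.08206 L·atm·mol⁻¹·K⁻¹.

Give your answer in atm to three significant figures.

n(CaCO3) = 0.498 / 100.09 = 0.004976 mol
n(gas produced) = (1/1) × 0.004976 = 0.004976 mol
P = nRT/V = 0.004976 × 0.08206 × 938.15 / 3.30 = 0.1161 atm

0.116 atm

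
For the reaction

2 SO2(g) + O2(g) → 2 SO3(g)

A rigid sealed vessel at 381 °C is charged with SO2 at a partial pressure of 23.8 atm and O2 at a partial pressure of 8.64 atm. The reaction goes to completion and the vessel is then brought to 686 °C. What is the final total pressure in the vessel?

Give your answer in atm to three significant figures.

At constant V, partial pressures at 381 °C are proportional to moles, so apply stoichiometry directly to pressures.
P(O2) required for 23.8 atm of SO2 = (1/2) × 23.8 = 11.90 atm; available 8.64 atm, so O2 is limiting.
P(SO2) remaining = 23.8 − (2/1) × 8.64 = 6.520 atm
P(gaseous products) = (2)/1 × 8.64 = 17.28 atm
P_total at 381 °C = 6.520 + 17.28 = 23.80 atm
Scaling to 686 °C: P = 23.80 × 959.15/654.15 = 34.90 atm

34.9 atm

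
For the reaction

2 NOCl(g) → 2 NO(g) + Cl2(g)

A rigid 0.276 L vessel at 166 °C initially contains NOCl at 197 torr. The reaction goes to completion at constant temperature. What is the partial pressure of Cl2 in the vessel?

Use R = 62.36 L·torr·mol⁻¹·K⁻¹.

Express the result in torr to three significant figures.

98.5 torr

n(NOCl)₀ = PV/RT = (197 × 0.276) / (62.36 × 439.15) = 0.001985 mol
n(Cl2) = (1/2) × 0.001985 = 0.0009925 mol
P(Cl2) = nRT/V = 0.0009925 × 62.36 × 439.15 / 0.276 = 98.48 torr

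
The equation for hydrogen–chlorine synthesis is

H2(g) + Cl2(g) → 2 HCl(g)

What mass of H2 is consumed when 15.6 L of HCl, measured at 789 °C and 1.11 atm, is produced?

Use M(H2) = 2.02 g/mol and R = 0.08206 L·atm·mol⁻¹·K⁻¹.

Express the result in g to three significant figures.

0.201 g

n(HCl) = PV/RT = (1.11 × 15.6) / (0.08206 × 1062.15) = 0.1987 mol
n(H2) = (1/2) × 0.1987 = 0.09935 mol
m(H2) = 0.09935 × 2.02 = 0.2007 g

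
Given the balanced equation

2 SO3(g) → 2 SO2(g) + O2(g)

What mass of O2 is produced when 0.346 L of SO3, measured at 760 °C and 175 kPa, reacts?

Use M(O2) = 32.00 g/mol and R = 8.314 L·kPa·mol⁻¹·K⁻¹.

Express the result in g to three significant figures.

n(SO3) = PV/RT = (175 × 0.346) / (8.314 × 1033.15) = 0.007049 mol
n(O2) = (1/2) × 0.007049 = 0.003524 mol
m(O2) = 0.003524 × 32.00 = 0.1128 g

0.113 g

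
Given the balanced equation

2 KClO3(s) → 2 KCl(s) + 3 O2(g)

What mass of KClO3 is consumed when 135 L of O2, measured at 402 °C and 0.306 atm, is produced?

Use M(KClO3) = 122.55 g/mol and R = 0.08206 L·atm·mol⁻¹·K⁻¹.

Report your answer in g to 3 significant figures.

60.9 g

n(O2) = PV/RT = (0.306 × 135) / (0.08206 × 675.15) = 0.7456 mol
n(KClO3) = (2/3) × 0.7456 = 0.4971 mol
m(KClO3) = 0.4971 × 122.55 = 60.92 g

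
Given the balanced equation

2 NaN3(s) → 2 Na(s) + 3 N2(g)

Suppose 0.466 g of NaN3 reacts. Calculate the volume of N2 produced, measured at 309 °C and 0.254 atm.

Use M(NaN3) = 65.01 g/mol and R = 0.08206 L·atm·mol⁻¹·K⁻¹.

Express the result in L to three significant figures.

n(NaN3) = 0.4660 / 65.01 = 0.007168 mol
n(N2) = (3/2) × 0.007168 = 0.01075 mol
V = nRT/P = 0.01075 × 0.08206 × 582.15 / 0.254 = 2.022 L

2.02 L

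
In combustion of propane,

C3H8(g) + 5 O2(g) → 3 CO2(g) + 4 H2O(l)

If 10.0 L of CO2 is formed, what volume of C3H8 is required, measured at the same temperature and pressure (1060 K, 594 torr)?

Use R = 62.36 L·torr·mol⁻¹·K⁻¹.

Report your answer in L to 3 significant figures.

At constant T and P, gas volumes are in the mole ratio: V(C3H8) = (1/3) × 10.0 = 3.333 L

3.33 L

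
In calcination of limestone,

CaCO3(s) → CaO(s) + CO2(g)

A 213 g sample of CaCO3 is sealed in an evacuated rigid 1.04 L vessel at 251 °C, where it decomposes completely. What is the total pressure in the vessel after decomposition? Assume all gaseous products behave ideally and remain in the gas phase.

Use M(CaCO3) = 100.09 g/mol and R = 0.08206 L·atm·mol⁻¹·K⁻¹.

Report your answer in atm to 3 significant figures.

n(CaCO3) = 213 / 100.09 = 2.128 mol
n(gas produced) = (1/1) × 2.128 = 2.128 mol
P = nRT/V = 2.128 × 0.08206 × 524.15 / 1.04 = 88.01 atm

88.0 atm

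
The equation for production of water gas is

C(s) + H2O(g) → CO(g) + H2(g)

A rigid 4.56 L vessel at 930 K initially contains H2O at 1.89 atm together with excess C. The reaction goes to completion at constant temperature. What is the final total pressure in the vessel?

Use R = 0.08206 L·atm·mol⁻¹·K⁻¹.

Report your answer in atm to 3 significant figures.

At constant T and V, P ∝ n(gas): 1 mol gas → 2 mol gas.
P_final = (2/1) × 1.89 = 3.780 atm

3.78 atm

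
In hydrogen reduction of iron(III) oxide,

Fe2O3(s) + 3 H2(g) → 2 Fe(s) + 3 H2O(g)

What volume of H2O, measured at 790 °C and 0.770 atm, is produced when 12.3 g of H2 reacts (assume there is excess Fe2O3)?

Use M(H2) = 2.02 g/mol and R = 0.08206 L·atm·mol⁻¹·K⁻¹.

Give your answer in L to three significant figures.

690 L

n(H2) = 12.30 / 2.02 = 6.089 mol
n(H2O) = (3/3) × 6.089 = 6.089 mol
V = nRT/P = 6.089 × 0.08206 × 1063.15 / 0.770 = 689.9 L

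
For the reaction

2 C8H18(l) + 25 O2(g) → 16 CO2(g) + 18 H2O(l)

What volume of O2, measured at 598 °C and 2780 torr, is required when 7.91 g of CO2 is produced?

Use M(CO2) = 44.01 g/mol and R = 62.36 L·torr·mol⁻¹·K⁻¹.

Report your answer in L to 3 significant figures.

5.49 L

n(CO2) = 7.910 / 44.01 = 0.1797 mol
n(O2) = (25/16) × 0.1797 = 0.2808 mol
V = nRT/P = 0.2808 × 62.36 × 871.15 / 2780 = 5.487 L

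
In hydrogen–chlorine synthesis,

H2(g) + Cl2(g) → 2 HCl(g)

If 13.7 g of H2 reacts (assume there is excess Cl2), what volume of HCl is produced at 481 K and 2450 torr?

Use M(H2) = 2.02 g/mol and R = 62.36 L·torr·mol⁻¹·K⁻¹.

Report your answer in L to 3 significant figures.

n(H2) = 13.70 / 2.02 = 6.782 mol
n(HCl) = (2/1) × 6.782 = 13.56 mol
V = nRT/P = 13.56 × 62.36 × 481 / 2450 = 166.0 L

166 L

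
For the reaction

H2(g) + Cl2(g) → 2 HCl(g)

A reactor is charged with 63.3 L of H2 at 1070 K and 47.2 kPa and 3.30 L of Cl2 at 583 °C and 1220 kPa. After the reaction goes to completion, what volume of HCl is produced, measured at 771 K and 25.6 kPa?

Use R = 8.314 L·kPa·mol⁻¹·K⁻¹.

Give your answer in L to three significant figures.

168 L

n(H2) = PV/RT = (47.2 × 63.3) / (8.314 × 1070) = 0.3359 mol
n(Cl2) = PV/RT = (1220 × 3.30) / (8.314 × 856.15) = 0.5656 mol
For 0.3359 mol H2, stoichiometry requires (1/1) × 0.3359 = 0.3359 mol Cl2; 0.5656 mol is available, so H2 is limiting.
n(HCl) = (2/1) × 0.3359 = 0.6718 mol
V(HCl) = nRT/P = 0.6718 × 8.314 × 771 / 25.6 = 168.2 L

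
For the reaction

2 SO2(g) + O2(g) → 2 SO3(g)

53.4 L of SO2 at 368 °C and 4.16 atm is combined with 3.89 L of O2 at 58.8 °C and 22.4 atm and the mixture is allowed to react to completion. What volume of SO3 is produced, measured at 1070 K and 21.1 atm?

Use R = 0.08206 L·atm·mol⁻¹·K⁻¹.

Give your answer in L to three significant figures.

17.6 L

n(SO2) = PV/RT = (4.16 × 53.4) / (0.08206 × 641.15) = 4.222 mol
n(O2) = PV/RT = (22.4 × 3.89) / (0.08206 × 331.95) = 3.199 mol
For 4.222 mol SO2, stoichiometry requires (1/2) × 4.222 = 2.111 mol O2; 3.199 mol is available, so SO2 is limiting.
n(SO3) = (2/2) × 4.222 = 4.222 mol
V(SO3) = nRT/P = 4.222 × 0.08206 × 1070 / 21.1 = 17.57 L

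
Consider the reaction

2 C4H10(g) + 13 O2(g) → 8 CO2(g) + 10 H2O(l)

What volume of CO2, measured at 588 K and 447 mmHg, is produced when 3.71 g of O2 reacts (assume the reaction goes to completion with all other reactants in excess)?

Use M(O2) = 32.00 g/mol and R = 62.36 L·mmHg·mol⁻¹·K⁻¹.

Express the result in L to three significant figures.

5.85 L

n(O2) = 3.710 / 32.00 = 0.1159 mol
n(CO2) = (8/13) × 0.1159 = 0.07132 mol
V = nRT/P = 0.07132 × 62.36 × 588 / 447 = 5.850 L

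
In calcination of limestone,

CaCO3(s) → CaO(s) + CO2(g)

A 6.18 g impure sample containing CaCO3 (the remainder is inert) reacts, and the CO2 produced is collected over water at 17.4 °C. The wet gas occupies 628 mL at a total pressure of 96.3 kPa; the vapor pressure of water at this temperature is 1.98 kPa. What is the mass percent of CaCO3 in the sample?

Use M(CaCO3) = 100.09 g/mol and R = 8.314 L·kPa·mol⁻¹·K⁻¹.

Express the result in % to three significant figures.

39.7 %

P(CO2) = 96.3 − 1.98 = 94.32 kPa
n(CO2) = PV/RT = (94.32 × 0.6280) / (8.314 × 290.55) = 0.02452 mol
n(CaCO3) = (1/1) × 0.02452 = 0.02452 mol
m(CaCO3) = 0.02452 × 100.09 = 2.454 g
%CaCO3 = 2.454 / 6.18 × 100 = 39.71%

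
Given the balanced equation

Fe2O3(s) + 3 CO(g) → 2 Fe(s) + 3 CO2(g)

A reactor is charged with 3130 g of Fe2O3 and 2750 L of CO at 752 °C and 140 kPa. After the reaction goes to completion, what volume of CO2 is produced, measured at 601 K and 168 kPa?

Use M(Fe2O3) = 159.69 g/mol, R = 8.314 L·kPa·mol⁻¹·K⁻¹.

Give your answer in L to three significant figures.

n(Fe2O3) = 3130 / 159.69 = 19.60 mol
n(CO) = PV/RT = (140 × 2750) / (8.314 × 1025.15) = 45.17 mol
For 19.60 mol Fe2O3, stoichiometry requires (3/1) × 19.60 = 58.80 mol CO; 45.17 mol is available, so CO is limiting.
n(CO2) = (3/3) × 45.17 = 45.17 mol
V(CO2) = nRT/P = 45.17 × 8.314 × 601 / 168 = 1343 L

1340 L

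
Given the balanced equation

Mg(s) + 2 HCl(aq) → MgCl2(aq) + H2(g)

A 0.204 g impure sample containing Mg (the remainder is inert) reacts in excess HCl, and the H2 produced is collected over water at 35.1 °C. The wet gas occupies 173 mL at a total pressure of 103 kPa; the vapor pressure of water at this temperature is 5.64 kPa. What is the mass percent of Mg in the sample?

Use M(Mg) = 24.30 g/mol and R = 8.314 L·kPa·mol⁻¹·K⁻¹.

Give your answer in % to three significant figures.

78.3 %

P(H2) = 103 − 5.64 = 97.36 kPa
n(H2) = PV/RT = (97.36 × 0.1730) / (8.314 × 308.25) = 0.006572 mol
n(Mg) = (1/1) × 0.006572 = 0.006572 mol
m(Mg) = 0.006572 × 24.30 = 0.1597 g
%Mg = 0.1597 / 0.204 × 100 = 78.28%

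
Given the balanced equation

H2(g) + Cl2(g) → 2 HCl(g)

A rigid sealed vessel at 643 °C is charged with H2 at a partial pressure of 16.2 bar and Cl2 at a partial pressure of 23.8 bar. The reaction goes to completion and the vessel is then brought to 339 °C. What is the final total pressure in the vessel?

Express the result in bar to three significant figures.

With V and T fixed, P_i ∝ n_i, so the mole ratios apply directly to partial pressures at 643 °C.
P(Cl2) required for 16.2 bar of H2 = (1/1) × 16.2 = 16.20 bar; available 23.8 bar, so H2 is limiting.
P(Cl2) remaining = 23.8 − (1/1) × 16.2 = 7.600 bar
P(gaseous products) = (2)/1 × 16.2 = 32.40 bar
P_total at 643 °C = 7.600 + 32.40 = 40.00 bar
Scaling to 339 °C: P = 40.00 × 612.15/916.15 = 26.73 bar

26.7 bar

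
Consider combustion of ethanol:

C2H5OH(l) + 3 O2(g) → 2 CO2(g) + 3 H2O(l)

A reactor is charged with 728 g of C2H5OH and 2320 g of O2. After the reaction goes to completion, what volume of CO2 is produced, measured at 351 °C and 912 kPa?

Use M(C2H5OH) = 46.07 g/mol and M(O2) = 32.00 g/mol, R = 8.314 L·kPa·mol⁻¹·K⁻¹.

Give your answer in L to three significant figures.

n(C2H5OH) = 728 / 46.07 = 15.80 mol
n(O2) = 2320 / 32.00 = 72.50 mol
For 15.80 mol C2H5OH, stoichiometry requires (3/1) × 15.80 = 47.40 mol O2; 72.50 mol is available, so C2H5OH is limiting.
n(CO2) = (2/1) × 15.80 = 31.60 mol
V(CO2) = nRT/P = 31.60 × 8.314 × 624.15 / 912 = 179.8 L

180 L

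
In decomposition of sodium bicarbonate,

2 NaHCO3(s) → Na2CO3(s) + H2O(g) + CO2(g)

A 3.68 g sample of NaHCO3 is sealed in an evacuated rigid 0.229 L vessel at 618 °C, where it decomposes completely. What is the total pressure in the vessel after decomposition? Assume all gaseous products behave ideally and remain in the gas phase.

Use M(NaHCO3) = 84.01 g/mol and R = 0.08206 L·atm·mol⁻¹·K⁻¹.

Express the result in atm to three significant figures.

n(NaHCO3) = 3.68 / 84.01 = 0.04380 mol
n(gas produced) = (2/2) × 0.04380 = 0.04380 mol
P = nRT/V = 0.04380 × 0.08206 × 891.15 / 0.229 = 13.99 atm

14.0 atm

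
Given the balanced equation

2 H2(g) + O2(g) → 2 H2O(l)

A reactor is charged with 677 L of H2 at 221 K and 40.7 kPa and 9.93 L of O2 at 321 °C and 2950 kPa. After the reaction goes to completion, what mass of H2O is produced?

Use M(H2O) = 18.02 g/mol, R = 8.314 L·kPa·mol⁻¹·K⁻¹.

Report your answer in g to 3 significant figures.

n(H2) = PV/RT = (40.7 × 677) / (8.314 × 221) = 15.00 mol
n(O2) = PV/RT = (2950 × 9.93) / (8.314 × 594.15) = 5.930 mol
For 15.00 mol H2, stoichiometry requires (1/2) × 15.00 = 7.500 mol O2; 5.930 mol is available, so O2 is limiting.
n(H2O) = (2/1) × 5.930 = 11.86 mol
m(H2O) = 11.86 × 18.02 = 213.7 g

214 g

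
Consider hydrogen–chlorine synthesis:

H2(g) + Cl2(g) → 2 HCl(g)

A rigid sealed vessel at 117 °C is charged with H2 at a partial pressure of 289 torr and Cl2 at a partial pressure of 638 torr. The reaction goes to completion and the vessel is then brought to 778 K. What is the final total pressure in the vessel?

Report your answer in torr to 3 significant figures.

At constant V, partial pressures at 117 °C are proportional to moles, so apply stoichiometry directly to pressures.
P(Cl2) required for 289 torr of H2 = (1/1) × 289 = 289.0 torr; available 638 torr, so H2 is limiting.
P(Cl2) remaining = 638 − (1/1) × 289 = 349.0 torr
P(gaseous products) = (2)/1 × 289 = 578.0 torr
P_total at 117 °C = 349.0 + 578.0 = 927.0 torr
Scaling to 778 K: P = 927.0 × 778/390.15 = 1849 torr

1850 torr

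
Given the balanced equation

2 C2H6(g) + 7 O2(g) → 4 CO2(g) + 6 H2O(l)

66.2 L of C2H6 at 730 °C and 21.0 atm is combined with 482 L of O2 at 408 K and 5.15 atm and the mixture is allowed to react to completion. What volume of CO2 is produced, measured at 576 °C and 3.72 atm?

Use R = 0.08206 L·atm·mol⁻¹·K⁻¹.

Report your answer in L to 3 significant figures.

633 L

n(C2H6) = PV/RT = (21.0 × 66.2) / (0.08206 × 1003.15) = 16.89 mol
n(O2) = PV/RT = (5.15 × 482) / (0.08206 × 408) = 74.14 mol
For 16.89 mol C2H6, stoichiometry requires (7/2) × 16.89 = 59.12 mol O2; 74.14 mol is available, so C2H6 is limiting.
n(CO2) = (4/2) × 16.89 = 33.78 mol
V(CO2) = nRT/P = 33.78 × 0.08206 × 849.15 / 3.72 = 632.8 L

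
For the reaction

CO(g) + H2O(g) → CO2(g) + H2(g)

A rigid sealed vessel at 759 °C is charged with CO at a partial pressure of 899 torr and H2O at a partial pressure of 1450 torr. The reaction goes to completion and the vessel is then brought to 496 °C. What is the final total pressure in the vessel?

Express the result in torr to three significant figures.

With V and T fixed, P_i ∝ n_i, so the mole ratios apply directly to partial pressures at 759 °C.
P(H2O) required for 899 torr of CO = (1/1) × 899 = 899.0 torr; available 1450 torr, so CO is limiting.
P(H2O) remaining = 1450 − (1/1) × 899 = 551.0 torr
P(gaseous products) = (1+1)/1 × 899 = 1798 torr
P_total at 759 °C = 551.0 + 1798 = 2349 torr
Scaling to 496 °C: P = 2349 × 769.15/1032.15 = 1750 torr

1750 torr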